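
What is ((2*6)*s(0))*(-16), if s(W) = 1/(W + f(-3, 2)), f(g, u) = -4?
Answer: 48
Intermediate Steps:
s(W) = 1/(-4 + W) (s(W) = 1/(W - 4) = 1/(-4 + W))
((2*6)*s(0))*(-16) = ((2*6)/(-4 + 0))*(-16) = (12/(-4))*(-16) = (12*(-1/4))*(-16) = -3*(-16) = 48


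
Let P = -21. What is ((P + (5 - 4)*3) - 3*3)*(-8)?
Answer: 216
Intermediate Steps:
((P + (5 - 4)*3) - 3*3)*(-8) = ((-21 + (5 - 4)*3) - 3*3)*(-8) = ((-21 + 1*3) - 9)*(-8) = ((-21 + 3) - 9)*(-8) = (-18 - 9)*(-8) = -27*(-8) = 216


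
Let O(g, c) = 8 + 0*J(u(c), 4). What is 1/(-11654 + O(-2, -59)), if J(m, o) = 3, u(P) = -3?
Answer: -1/11646 ≈ -8.5866e-5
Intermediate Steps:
O(g, c) = 8 (O(g, c) = 8 + 0*3 = 8 + 0 = 8)
1/(-11654 + O(-2, -59)) = 1/(-11654 + 8) = 1/(-11646) = -1/11646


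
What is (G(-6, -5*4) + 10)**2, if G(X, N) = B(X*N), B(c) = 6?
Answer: 256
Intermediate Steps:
G(X, N) = 6
(G(-6, -5*4) + 10)**2 = (6 + 10)**2 = 16**2 = 256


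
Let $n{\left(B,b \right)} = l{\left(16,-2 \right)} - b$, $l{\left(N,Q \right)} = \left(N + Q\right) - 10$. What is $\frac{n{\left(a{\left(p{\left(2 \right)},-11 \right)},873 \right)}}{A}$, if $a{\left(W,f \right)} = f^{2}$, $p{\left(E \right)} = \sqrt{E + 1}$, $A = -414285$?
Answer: $\frac{869}{414285} \approx 0.0020976$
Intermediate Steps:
$p{\left(E \right)} = \sqrt{1 + E}$
$l{\left(N,Q \right)} = -10 + N + Q$
$n{\left(B,b \right)} = 4 - b$ ($n{\left(B,b \right)} = \left(-10 + 16 - 2\right) - b = 4 - b$)
$\frac{n{\left(a{\left(p{\left(2 \right)},-11 \right)},873 \right)}}{A} = \frac{4 - 873}{-414285} = \left(4 - 873\right) \left(- \frac{1}{414285}\right) = \left(-869\right) \left(- \frac{1}{414285}\right) = \frac{869}{414285}$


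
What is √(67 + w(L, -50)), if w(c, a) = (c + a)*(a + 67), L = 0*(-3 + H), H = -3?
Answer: 3*I*√87 ≈ 27.982*I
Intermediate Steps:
L = 0 (L = 0*(-3 - 3) = 0*(-6) = 0)
w(c, a) = (67 + a)*(a + c) (w(c, a) = (a + c)*(67 + a) = (67 + a)*(a + c))
√(67 + w(L, -50)) = √(67 + ((-50)² + 67*(-50) + 67*0 - 50*0)) = √(67 + (2500 - 3350 + 0 + 0)) = √(67 - 850) = √(-783) = 3*I*√87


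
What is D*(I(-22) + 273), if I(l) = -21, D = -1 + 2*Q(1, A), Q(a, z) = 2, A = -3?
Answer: 756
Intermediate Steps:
D = 3 (D = -1 + 2*2 = -1 + 4 = 3)
D*(I(-22) + 273) = 3*(-21 + 273) = 3*252 = 756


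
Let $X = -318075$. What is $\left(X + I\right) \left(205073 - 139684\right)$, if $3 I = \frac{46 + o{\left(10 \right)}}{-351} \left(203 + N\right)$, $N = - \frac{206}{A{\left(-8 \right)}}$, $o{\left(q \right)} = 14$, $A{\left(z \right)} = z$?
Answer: $- \frac{2433536640700}{117} \approx -2.0799 \cdot 10^{10}$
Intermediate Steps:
$N = \frac{103}{4}$ ($N = - \frac{206}{-8} = \left(-206\right) \left(- \frac{1}{8}\right) = \frac{103}{4} \approx 25.75$)
$I = - \frac{1525}{117}$ ($I = \frac{\frac{46 + 14}{-351} \left(203 + \frac{103}{4}\right)}{3} = \frac{60 \left(- \frac{1}{351}\right) \frac{915}{4}}{3} = \frac{\left(- \frac{20}{117}\right) \frac{915}{4}}{3} = \frac{1}{3} \left(- \frac{1525}{39}\right) = - \frac{1525}{117} \approx -13.034$)
$\left(X + I\right) \left(205073 - 139684\right) = \left(-318075 - \frac{1525}{117}\right) \left(205073 - 139684\right) = \left(- \frac{37216300}{117}\right) 65389 = - \frac{2433536640700}{117}$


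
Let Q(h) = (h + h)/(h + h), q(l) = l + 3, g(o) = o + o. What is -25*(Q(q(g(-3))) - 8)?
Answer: 175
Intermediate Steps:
g(o) = 2*o
q(l) = 3 + l
Q(h) = 1 (Q(h) = (2*h)/((2*h)) = (2*h)*(1/(2*h)) = 1)
-25*(Q(q(g(-3))) - 8) = -25*(1 - 8) = -25*(-7) = 175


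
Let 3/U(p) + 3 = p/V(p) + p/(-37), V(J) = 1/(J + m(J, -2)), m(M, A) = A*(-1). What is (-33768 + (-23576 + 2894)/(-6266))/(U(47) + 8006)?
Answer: -999701649951/237040840673 ≈ -4.2174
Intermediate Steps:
m(M, A) = -A
V(J) = 1/(2 + J) (V(J) = 1/(J - 1*(-2)) = 1/(J + 2) = 1/(2 + J))
U(p) = 3/(-3 - p/37 + p*(2 + p)) (U(p) = 3/(-3 + (p/(1/(2 + p)) + p/(-37))) = 3/(-3 + (p*(2 + p) + p*(-1/37))) = 3/(-3 + (p*(2 + p) - p/37)) = 3/(-3 + (-p/37 + p*(2 + p))) = 3/(-3 - p/37 + p*(2 + p)))
(-33768 + (-23576 + 2894)/(-6266))/(U(47) + 8006) = (-33768 + (-23576 + 2894)/(-6266))/(111/(-111 + 37*47² + 73*47) + 8006) = (-33768 - 20682*(-1/6266))/(111/(-111 + 37*2209 + 3431) + 8006) = (-33768 + 10341/3133)/(111/(-111 + 81733 + 3431) + 8006) = -105784803/(3133*(111/85053 + 8006)) = -105784803/(3133*(111*(1/85053) + 8006)) = -105784803/(3133*(37/28351 + 8006)) = -105784803/(3133*226978143/28351) = -105784803/3133*28351/226978143 = -999701649951/237040840673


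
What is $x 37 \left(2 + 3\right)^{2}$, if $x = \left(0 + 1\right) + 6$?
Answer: $6475$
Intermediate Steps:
$x = 7$ ($x = 1 + 6 = 7$)
$x 37 \left(2 + 3\right)^{2} = 7 \cdot 37 \left(2 + 3\right)^{2} = 259 \cdot 5^{2} = 259 \cdot 25 = 6475$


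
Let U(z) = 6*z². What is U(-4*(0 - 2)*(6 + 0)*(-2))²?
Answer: 3057647616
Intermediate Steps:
U(-4*(0 - 2)*(6 + 0)*(-2))² = (6*(-4*(0 - 2)*(6 + 0)*(-2))²)² = (6*(-(-8)*6*(-2))²)² = (6*(-4*(-12)*(-2))²)² = (6*(48*(-2))²)² = (6*(-96)²)² = (6*9216)² = 55296² = 3057647616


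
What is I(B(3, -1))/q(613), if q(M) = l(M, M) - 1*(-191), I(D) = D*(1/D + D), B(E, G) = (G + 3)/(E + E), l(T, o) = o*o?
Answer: 1/338364 ≈ 2.9554e-6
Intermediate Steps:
l(T, o) = o**2
B(E, G) = (3 + G)/(2*E) (B(E, G) = (3 + G)/((2*E)) = (3 + G)*(1/(2*E)) = (3 + G)/(2*E))
I(D) = D*(D + 1/D)
q(M) = 191 + M**2 (q(M) = M**2 - 1*(-191) = M**2 + 191 = 191 + M**2)
I(B(3, -1))/q(613) = (1 + ((1/2)*(3 - 1)/3)**2)/(191 + 613**2) = (1 + ((1/2)*(1/3)*2)**2)/(191 + 375769) = (1 + (1/3)**2)/375960 = (1 + 1/9)*(1/375960) = (10/9)*(1/375960) = 1/338364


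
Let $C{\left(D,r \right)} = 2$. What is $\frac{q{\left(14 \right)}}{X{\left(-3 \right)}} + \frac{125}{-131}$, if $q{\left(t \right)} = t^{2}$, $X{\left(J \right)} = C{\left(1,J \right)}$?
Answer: $\frac{12713}{131} \approx 97.046$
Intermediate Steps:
$X{\left(J \right)} = 2$
$\frac{q{\left(14 \right)}}{X{\left(-3 \right)}} + \frac{125}{-131} = \frac{14^{2}}{2} + \frac{125}{-131} = 196 \cdot \frac{1}{2} + 125 \left(- \frac{1}{131}\right) = 98 - \frac{125}{131} = \frac{12713}{131}$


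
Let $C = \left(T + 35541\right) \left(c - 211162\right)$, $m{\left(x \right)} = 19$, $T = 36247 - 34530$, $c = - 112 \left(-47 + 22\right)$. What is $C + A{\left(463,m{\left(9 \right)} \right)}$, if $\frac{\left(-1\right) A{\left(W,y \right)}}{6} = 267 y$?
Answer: $-7763181834$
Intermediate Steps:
$c = 2800$ ($c = \left(-112\right) \left(-25\right) = 2800$)
$T = 1717$
$C = -7763151396$ ($C = \left(1717 + 35541\right) \left(2800 - 211162\right) = 37258 \left(-208362\right) = -7763151396$)
$A{\left(W,y \right)} = - 1602 y$ ($A{\left(W,y \right)} = - 6 \cdot 267 y = - 1602 y$)
$C + A{\left(463,m{\left(9 \right)} \right)} = -7763151396 - 30438 = -7763181834$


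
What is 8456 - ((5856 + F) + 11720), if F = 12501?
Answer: -21621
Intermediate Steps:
8456 - ((5856 + F) + 11720) = 8456 - ((5856 + 12501) + 11720) = 8456 - (18357 + 11720) = 8456 - 1*30077 = 8456 - 30077 = -21621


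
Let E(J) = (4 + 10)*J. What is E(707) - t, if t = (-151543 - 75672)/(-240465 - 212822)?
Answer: 4486407511/453287 ≈ 9897.5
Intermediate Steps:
t = 227215/453287 (t = -227215/(-453287) = -227215*(-1/453287) = 227215/453287 ≈ 0.50126)
E(J) = 14*J
E(707) - t = 14*707 - 1*227215/453287 = 9898 - 227215/453287 = 4486407511/453287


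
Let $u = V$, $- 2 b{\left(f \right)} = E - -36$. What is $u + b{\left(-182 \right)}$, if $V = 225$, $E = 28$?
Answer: $193$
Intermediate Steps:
$b{\left(f \right)} = -32$ ($b{\left(f \right)} = - \frac{28 - -36}{2} = - \frac{28 + 36}{2} = \left(- \frac{1}{2}\right) 64 = -32$)
$u = 225$
$u + b{\left(-182 \right)} = 225 - 32 = 193$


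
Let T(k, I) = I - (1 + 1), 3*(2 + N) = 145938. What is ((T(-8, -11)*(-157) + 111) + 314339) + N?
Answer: 365135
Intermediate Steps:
N = 48644 (N = -2 + (⅓)*145938 = -2 + 48646 = 48644)
T(k, I) = -2 + I (T(k, I) = I - 1*2 = I - 2 = -2 + I)
((T(-8, -11)*(-157) + 111) + 314339) + N = (((-2 - 11)*(-157) + 111) + 314339) + 48644 = ((-13*(-157) + 111) + 314339) + 48644 = ((2041 + 111) + 314339) + 48644 = (2152 + 314339) + 48644 = 316491 + 48644 = 365135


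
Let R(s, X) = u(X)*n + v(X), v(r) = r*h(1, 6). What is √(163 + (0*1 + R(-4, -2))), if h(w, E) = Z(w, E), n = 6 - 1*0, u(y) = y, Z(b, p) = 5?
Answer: √141 ≈ 11.874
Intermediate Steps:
n = 6 (n = 6 + 0 = 6)
h(w, E) = 5
v(r) = 5*r (v(r) = r*5 = 5*r)
R(s, X) = 11*X (R(s, X) = X*6 + 5*X = 6*X + 5*X = 11*X)
√(163 + (0*1 + R(-4, -2))) = √(163 + (0*1 + 11*(-2))) = √(163 + (0 - 22)) = √(163 - 22) = √141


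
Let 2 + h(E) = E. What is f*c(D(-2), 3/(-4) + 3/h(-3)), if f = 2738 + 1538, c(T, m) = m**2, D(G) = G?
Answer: 779301/100 ≈ 7793.0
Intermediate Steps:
h(E) = -2 + E
f = 4276
f*c(D(-2), 3/(-4) + 3/h(-3)) = 4276*(3/(-4) + 3/(-2 - 3))**2 = 4276*(3*(-1/4) + 3/(-5))**2 = 4276*(-3/4 + 3*(-1/5))**2 = 4276*(-3/4 - 3/5)**2 = 4276*(-27/20)**2 = 4276*(729/400) = 779301/100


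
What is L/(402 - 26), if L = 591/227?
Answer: 591/85352 ≈ 0.0069243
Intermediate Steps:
L = 591/227 (L = 591*(1/227) = 591/227 ≈ 2.6035)
L/(402 - 26) = 591/(227*(402 - 26)) = (591/227)/376 = (591/227)*(1/376) = 591/85352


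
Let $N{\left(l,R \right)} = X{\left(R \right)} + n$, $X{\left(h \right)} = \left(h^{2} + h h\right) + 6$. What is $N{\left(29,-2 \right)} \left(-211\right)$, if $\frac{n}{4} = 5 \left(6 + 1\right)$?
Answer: $-32494$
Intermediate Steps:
$n = 140$ ($n = 4 \cdot 5 \left(6 + 1\right) = 4 \cdot 5 \cdot 7 = 4 \cdot 35 = 140$)
$X{\left(h \right)} = 6 + 2 h^{2}$ ($X{\left(h \right)} = \left(h^{2} + h^{2}\right) + 6 = 2 h^{2} + 6 = 6 + 2 h^{2}$)
$N{\left(l,R \right)} = 146 + 2 R^{2}$ ($N{\left(l,R \right)} = \left(6 + 2 R^{2}\right) + 140 = 146 + 2 R^{2}$)
$N{\left(29,-2 \right)} \left(-211\right) = \left(146 + 2 \left(-2\right)^{2}\right) \left(-211\right) = \left(146 + 2 \cdot 4\right) \left(-211\right) = \left(146 + 8\right) \left(-211\right) = 154 \left(-211\right) = -32494$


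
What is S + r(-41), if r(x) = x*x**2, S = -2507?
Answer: -71428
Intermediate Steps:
r(x) = x**3
S + r(-41) = -2507 + (-41)**3 = -2507 - 68921 = -71428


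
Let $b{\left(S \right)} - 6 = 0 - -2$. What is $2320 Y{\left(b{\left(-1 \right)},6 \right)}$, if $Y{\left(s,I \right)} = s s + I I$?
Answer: $232000$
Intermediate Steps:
$b{\left(S \right)} = 8$ ($b{\left(S \right)} = 6 + \left(0 - -2\right) = 6 + \left(0 + 2\right) = 6 + 2 = 8$)
$Y{\left(s,I \right)} = I^{2} + s^{2}$ ($Y{\left(s,I \right)} = s^{2} + I^{2} = I^{2} + s^{2}$)
$2320 Y{\left(b{\left(-1 \right)},6 \right)} = 2320 \left(6^{2} + 8^{2}\right) = 2320 \left(36 + 64\right) = 2320 \cdot 100 = 232000$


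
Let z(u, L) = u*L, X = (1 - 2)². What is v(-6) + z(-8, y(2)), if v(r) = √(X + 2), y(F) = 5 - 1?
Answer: -32 + √3 ≈ -30.268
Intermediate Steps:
y(F) = 4
X = 1 (X = (-1)² = 1)
z(u, L) = L*u
v(r) = √3 (v(r) = √(1 + 2) = √3)
v(-6) + z(-8, y(2)) = √3 + 4*(-8) = √3 - 32 = -32 + √3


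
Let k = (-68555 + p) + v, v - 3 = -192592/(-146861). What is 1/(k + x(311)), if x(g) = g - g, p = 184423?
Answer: 146861/17017123523 ≈ 8.6302e-6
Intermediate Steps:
x(g) = 0
v = 633175/146861 (v = 3 - 192592/(-146861) = 3 - 192592*(-1/146861) = 3 + 192592/146861 = 633175/146861 ≈ 4.3114)
k = 17017123523/146861 (k = (-68555 + 184423) + 633175/146861 = 115868 + 633175/146861 = 17017123523/146861 ≈ 1.1587e+5)
1/(k + x(311)) = 1/(17017123523/146861 + 0) = 1/(17017123523/146861) = 146861/17017123523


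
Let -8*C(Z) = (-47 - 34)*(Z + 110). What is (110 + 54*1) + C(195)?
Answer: 26017/8 ≈ 3252.1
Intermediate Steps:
C(Z) = 4455/4 + 81*Z/8 (C(Z) = -(-47 - 34)*(Z + 110)/8 = -(-81)*(110 + Z)/8 = -(-8910 - 81*Z)/8 = 4455/4 + 81*Z/8)
(110 + 54*1) + C(195) = (110 + 54*1) + (4455/4 + (81/8)*195) = (110 + 54) + (4455/4 + 15795/8) = 164 + 24705/8 = 26017/8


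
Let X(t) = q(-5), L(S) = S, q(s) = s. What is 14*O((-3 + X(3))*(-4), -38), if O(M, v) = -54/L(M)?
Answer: -189/8 ≈ -23.625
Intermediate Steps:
X(t) = -5
O(M, v) = -54/M
14*O((-3 + X(3))*(-4), -38) = 14*(-54*(-1/(4*(-3 - 5)))) = 14*(-54/((-8*(-4)))) = 14*(-54/32) = 14*(-54*1/32) = 14*(-27/16) = -189/8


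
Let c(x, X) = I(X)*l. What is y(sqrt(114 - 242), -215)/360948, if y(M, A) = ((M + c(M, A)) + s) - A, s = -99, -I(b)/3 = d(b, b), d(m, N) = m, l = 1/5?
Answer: 35/51564 + 2*I*sqrt(2)/90237 ≈ 0.00067877 + 3.1344e-5*I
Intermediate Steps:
l = 1/5 ≈ 0.20000
I(b) = -3*b
c(x, X) = -3*X/5 (c(x, X) = -3*X*(1/5) = -3*X/5)
y(M, A) = -99 + M - 8*A/5 (y(M, A) = ((M - 3*A/5) - 99) - A = (-99 + M - 3*A/5) - A = -99 + M - 8*A/5)
y(sqrt(114 - 242), -215)/360948 = (-99 + sqrt(114 - 242) - 8/5*(-215))/360948 = (-99 + sqrt(-128) + 344)*(1/360948) = (-99 + 8*I*sqrt(2) + 344)*(1/360948) = (245 + 8*I*sqrt(2))*(1/360948) = 35/51564 + 2*I*sqrt(2)/90237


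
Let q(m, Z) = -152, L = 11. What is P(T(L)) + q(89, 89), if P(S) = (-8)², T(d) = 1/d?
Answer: -88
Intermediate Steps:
T(d) = 1/d
P(S) = 64
P(T(L)) + q(89, 89) = 64 - 152 = -88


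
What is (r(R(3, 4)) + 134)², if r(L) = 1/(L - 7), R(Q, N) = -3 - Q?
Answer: 3031081/169 ≈ 17935.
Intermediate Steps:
r(L) = 1/(-7 + L)
(r(R(3, 4)) + 134)² = (1/(-7 + (-3 - 1*3)) + 134)² = (1/(-7 + (-3 - 3)) + 134)² = (1/(-7 - 6) + 134)² = (1/(-13) + 134)² = (-1/13 + 134)² = (1741/13)² = 3031081/169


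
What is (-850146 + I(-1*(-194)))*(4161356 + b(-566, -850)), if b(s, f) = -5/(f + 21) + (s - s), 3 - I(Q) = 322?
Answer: -2933903649969985/829 ≈ -3.5391e+12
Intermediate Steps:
I(Q) = -319 (I(Q) = 3 - 1*322 = 3 - 322 = -319)
b(s, f) = -5/(21 + f) (b(s, f) = -5/(21 + f) + 0 = -5/(21 + f))
(-850146 + I(-1*(-194)))*(4161356 + b(-566, -850)) = (-850146 - 319)*(4161356 - 5/(21 - 850)) = -850465*(4161356 - 5/(-829)) = -850465*(4161356 - 5*(-1/829)) = -850465*(4161356 + 5/829) = -850465*3449764129/829 = -2933903649969985/829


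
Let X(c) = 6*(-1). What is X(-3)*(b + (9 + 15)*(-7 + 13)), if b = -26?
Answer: -708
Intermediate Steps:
X(c) = -6
X(-3)*(b + (9 + 15)*(-7 + 13)) = -6*(-26 + (9 + 15)*(-7 + 13)) = -6*(-26 + 24*6) = -6*(-26 + 144) = -6*118 = -708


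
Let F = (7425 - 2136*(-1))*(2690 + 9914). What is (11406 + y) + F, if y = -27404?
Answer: 120490846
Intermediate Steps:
F = 120506844 (F = (7425 + 2136)*12604 = 9561*12604 = 120506844)
(11406 + y) + F = (11406 - 27404) + 120506844 = -15998 + 120506844 = 120490846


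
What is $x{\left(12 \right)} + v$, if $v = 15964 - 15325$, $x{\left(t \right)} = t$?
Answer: $651$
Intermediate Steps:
$v = 639$
$x{\left(12 \right)} + v = 12 + 639 = 651$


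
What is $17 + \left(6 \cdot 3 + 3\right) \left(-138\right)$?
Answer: $-2881$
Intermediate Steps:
$17 + \left(6 \cdot 3 + 3\right) \left(-138\right) = 17 + \left(18 + 3\right) \left(-138\right) = 17 + 21 \left(-138\right) = 17 - 2898 = -2881$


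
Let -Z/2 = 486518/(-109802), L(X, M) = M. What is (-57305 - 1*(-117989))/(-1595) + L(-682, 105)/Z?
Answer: -20329313337/775996210 ≈ -26.198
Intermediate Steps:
Z = 486518/54901 (Z = -973036/(-109802) = -973036*(-1)/109802 = -2*(-243259/54901) = 486518/54901 ≈ 8.8617)
(-57305 - 1*(-117989))/(-1595) + L(-682, 105)/Z = (-57305 - 1*(-117989))/(-1595) + 105/(486518/54901) = (-57305 + 117989)*(-1/1595) + 105*(54901/486518) = 60684*(-1/1595) + 5764605/486518 = -60684/1595 + 5764605/486518 = -20329313337/775996210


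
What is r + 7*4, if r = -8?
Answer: 20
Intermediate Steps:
r + 7*4 = -8 + 7*4 = -8 + 28 = 20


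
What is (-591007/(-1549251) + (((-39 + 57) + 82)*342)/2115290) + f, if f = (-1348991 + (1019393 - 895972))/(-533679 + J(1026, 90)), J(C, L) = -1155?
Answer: 26184973484047534/9737292238628427 ≈ 2.6891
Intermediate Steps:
f = 612785/267417 (f = (-1348991 + (1019393 - 895972))/(-533679 - 1155) = (-1348991 + 123421)/(-534834) = -1225570*(-1/534834) = 612785/267417 ≈ 2.2915)
(-591007/(-1549251) + (((-39 + 57) + 82)*342)/2115290) + f = (-591007/(-1549251) + (((-39 + 57) + 82)*342)/2115290) + 612785/267417 = (-591007*(-1/1549251) + ((18 + 82)*342)*(1/2115290)) + 612785/267417 = (591007/1549251 + (100*342)*(1/2115290)) + 612785/267417 = (591007/1549251 + 34200*(1/2115290)) + 612785/267417 = (591007/1549251 + 3420/211529) + 612785/267417 = 130313558123/327711514779 + 612785/267417 = 26184973484047534/9737292238628427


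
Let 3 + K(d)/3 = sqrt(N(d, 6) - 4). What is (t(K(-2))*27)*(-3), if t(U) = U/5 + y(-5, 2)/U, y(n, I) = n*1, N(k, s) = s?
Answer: 3078/35 - 2376*sqrt(2)/35 ≈ -8.0620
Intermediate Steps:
y(n, I) = n
K(d) = -9 + 3*sqrt(2) (K(d) = -9 + 3*sqrt(6 - 4) = -9 + 3*sqrt(2))
t(U) = -5/U + U/5 (t(U) = U/5 - 5/U = -5/U + U/5)
(t(K(-2))*27)*(-3) = ((-5/(-9 + 3*sqrt(2)) + (-9 + 3*sqrt(2))/5)*27)*(-3) = ((-5/(-9 + 3*sqrt(2)) + (-9/5 + 3*sqrt(2)/5))*27)*(-3) = ((-9/5 - 5/(-9 + 3*sqrt(2)) + 3*sqrt(2)/5)*27)*(-3) = (-243/5 - 135/(-9 + 3*sqrt(2)) + 81*sqrt(2)/5)*(-3) = 729/5 + 405/(-9 + 3*sqrt(2)) - 243*sqrt(2)/5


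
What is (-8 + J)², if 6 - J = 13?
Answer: 225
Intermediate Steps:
J = -7 (J = 6 - 1*13 = 6 - 13 = -7)
(-8 + J)² = (-8 - 7)² = (-15)² = 225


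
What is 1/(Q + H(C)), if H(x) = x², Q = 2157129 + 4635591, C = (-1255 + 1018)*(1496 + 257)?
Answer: 1/172614635241 ≈ 5.7933e-12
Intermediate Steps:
C = -415461 (C = -237*1753 = -415461)
Q = 6792720
1/(Q + H(C)) = 1/(6792720 + (-415461)²) = 1/(6792720 + 172607842521) = 1/172614635241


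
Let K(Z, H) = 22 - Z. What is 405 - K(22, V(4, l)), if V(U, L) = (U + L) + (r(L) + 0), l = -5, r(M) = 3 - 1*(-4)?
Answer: 405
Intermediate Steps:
r(M) = 7 (r(M) = 3 + 4 = 7)
V(U, L) = 7 + L + U (V(U, L) = (U + L) + (7 + 0) = (L + U) + 7 = 7 + L + U)
405 - K(22, V(4, l)) = 405 - (22 - 1*22) = 405 - (22 - 22) = 405 - 1*0 = 405 + 0 = 405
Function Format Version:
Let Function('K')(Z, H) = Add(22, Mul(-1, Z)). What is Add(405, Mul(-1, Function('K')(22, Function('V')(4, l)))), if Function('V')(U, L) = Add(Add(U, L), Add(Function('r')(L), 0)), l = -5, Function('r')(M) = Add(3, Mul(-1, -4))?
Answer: 405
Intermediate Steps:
Function('r')(M) = 7 (Function('r')(M) = Add(3, 4) = 7)
Function('V')(U, L) = Add(7, L, U) (Function('V')(U, L) = Add(Add(U, L), Add(7, 0)) = Add(Add(L, U), 7) = Add(7, L, U))
Add(405, Mul(-1, Function('K')(22, Function('V')(4, l)))) = Add(405, Mul(-1, Add(22, Mul(-1, 22)))) = Add(405, Mul(-1, Add(22, -22))) = Add(405, Mul(-1, 0)) = Add(405, 0) = 405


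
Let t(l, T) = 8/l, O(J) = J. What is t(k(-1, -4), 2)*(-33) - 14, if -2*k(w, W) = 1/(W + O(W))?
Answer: -4238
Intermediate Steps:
k(w, W) = -1/(4*W) (k(w, W) = -1/(2*(W + W)) = -1/(2*W)/2 = -1/(4*W))
t(k(-1, -4), 2)*(-33) - 14 = (8/((-1/4/(-4))))*(-33) - 14 = (8/((-1/4*(-1/4))))*(-33) - 14 = (8/(1/16))*(-33) - 14 = (8*16)*(-33) - 14 = 128*(-33) - 14 = -4224 - 14 = -4238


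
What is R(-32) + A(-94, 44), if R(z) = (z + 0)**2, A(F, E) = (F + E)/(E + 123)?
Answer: 170958/167 ≈ 1023.7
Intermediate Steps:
A(F, E) = (E + F)/(123 + E)
R(z) = z**2
R(-32) + A(-94, 44) = (-32)**2 + (44 - 94)/(123 + 44) = 1024 - 50/167 = 170958/167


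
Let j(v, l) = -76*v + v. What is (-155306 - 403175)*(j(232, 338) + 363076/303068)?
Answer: 736220387967911/75767 ≈ 9.7169e+9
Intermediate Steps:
j(v, l) = -75*v
(-155306 - 403175)*(j(232, 338) + 363076/303068) = (-155306 - 403175)*(-75*232 + 363076/303068) = -558481*(-17400 + 363076*(1/303068)) = -558481*(-17400 + 90769/75767) = -558481*(-1318255031/75767) = 736220387967911/75767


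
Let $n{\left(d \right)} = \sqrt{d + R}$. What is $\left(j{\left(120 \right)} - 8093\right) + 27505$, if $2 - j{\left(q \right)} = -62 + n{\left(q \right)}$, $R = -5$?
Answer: $19476 - \sqrt{115} \approx 19465.0$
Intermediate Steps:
$n{\left(d \right)} = \sqrt{-5 + d}$ ($n{\left(d \right)} = \sqrt{d - 5} = \sqrt{-5 + d}$)
$j{\left(q \right)} = 64 - \sqrt{-5 + q}$ ($j{\left(q \right)} = 2 - \left(-62 + \sqrt{-5 + q}\right) = 64 - \sqrt{-5 + q}$)
$\left(j{\left(120 \right)} - 8093\right) + 27505 = \left(\left(64 - \sqrt{-5 + 120}\right) - 8093\right) + 27505 = \left(\left(64 - \sqrt{115}\right) - 8093\right) + 27505 = \left(-8029 - \sqrt{115}\right) + 27505 = 19476 - \sqrt{115}$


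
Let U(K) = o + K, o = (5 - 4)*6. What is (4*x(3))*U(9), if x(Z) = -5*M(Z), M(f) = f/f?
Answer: -300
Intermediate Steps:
o = 6 (o = 1*6 = 6)
M(f) = 1
x(Z) = -5 (x(Z) = -5*1 = -5)
U(K) = 6 + K
(4*x(3))*U(9) = (4*(-5))*(6 + 9) = -20*15 = -300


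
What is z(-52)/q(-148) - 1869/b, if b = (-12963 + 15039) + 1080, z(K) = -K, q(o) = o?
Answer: -36727/38924 ≈ -0.94356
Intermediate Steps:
b = 3156 (b = 2076 + 1080 = 3156)
z(-52)/q(-148) - 1869/b = -1*(-52)/(-148) - 1869/3156 = 52*(-1/148) - 1869*1/3156 = -13/37 - 623/1052 = -36727/38924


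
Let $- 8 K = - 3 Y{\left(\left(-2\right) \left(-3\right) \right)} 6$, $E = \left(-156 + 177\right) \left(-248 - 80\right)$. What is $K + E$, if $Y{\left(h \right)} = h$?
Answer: $- \frac{13749}{2} \approx -6874.5$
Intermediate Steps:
$E = -6888$ ($E = 21 \left(-328\right) = -6888$)
$K = \frac{27}{2}$ ($K = - \frac{- 3 \left(\left(-2\right) \left(-3\right)\right) 6}{8} = - \frac{\left(-3\right) 6 \cdot 6}{8} = - \frac{\left(-18\right) 6}{8} = \left(- \frac{1}{8}\right) \left(-108\right) = \frac{27}{2} \approx 13.5$)
$K + E = \frac{27}{2} - 6888 = - \frac{13749}{2}$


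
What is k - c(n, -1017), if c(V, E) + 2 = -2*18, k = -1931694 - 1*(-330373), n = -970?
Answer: -1601283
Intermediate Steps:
k = -1601321 (k = -1931694 + 330373 = -1601321)
c(V, E) = -38 (c(V, E) = -2 - 2*18 = -2 - 36 = -38)
k - c(n, -1017) = -1601321 - 1*(-38) = -1601321 + 38 = -1601283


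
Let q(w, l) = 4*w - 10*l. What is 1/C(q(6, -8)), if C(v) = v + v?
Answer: 1/208 ≈ 0.0048077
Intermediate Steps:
q(w, l) = -10*l + 4*w
C(v) = 2*v
1/C(q(6, -8)) = 1/(2*(-10*(-8) + 4*6)) = 1/(2*(80 + 24)) = 1/(2*104) = 1/208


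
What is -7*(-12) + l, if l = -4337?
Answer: -4253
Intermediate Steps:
-7*(-12) + l = -7*(-12) - 4337 = 84 - 4337 = -4253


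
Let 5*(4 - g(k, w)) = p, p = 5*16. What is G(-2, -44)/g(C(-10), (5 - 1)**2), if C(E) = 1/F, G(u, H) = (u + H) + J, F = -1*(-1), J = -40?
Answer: 43/6 ≈ 7.1667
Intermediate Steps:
F = 1
G(u, H) = -40 + H + u (G(u, H) = (u + H) - 40 = (H + u) - 40 = -40 + H + u)
C(E) = 1 (C(E) = 1/1 = 1)
p = 80
g(k, w) = -12 (g(k, w) = 4 - 1/5*80 = 4 - 16 = -12)
G(-2, -44)/g(C(-10), (5 - 1)**2) = (-40 - 44 - 2)/(-12) = -86*(-1/12) = 43/6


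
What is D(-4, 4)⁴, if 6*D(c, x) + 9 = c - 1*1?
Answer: 2401/81 ≈ 29.642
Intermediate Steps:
D(c, x) = -5/3 + c/6 (D(c, x) = -3/2 + (c - 1*1)/6 = -3/2 + (c - 1)/6 = -3/2 + (-1 + c)/6 = -3/2 + (-⅙ + c/6) = -5/3 + c/6)
D(-4, 4)⁴ = (-5/3 + (⅙)*(-4))⁴ = (-5/3 - ⅔)⁴ = (-7/3)⁴ = 2401/81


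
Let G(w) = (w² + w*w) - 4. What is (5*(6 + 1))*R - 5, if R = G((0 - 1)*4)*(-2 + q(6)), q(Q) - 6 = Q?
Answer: 9795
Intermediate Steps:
q(Q) = 6 + Q
G(w) = -4 + 2*w² (G(w) = (w² + w²) - 4 = 2*w² - 4 = -4 + 2*w²)
R = 280 (R = (-4 + 2*((0 - 1)*4)²)*(-2 + (6 + 6)) = (-4 + 2*(-1*4)²)*(-2 + 12) = (-4 + 2*(-4)²)*10 = (-4 + 2*16)*10 = (-4 + 32)*10 = 28*10 = 280)
(5*(6 + 1))*R - 5 = (5*(6 + 1))*280 - 5 = (5*7)*280 - 5 = 35*280 - 5 = 9800 - 5 = 9795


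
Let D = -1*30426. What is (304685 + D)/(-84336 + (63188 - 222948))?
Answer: -274259/244096 ≈ -1.1236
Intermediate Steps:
D = -30426
(304685 + D)/(-84336 + (63188 - 222948)) = (304685 - 30426)/(-84336 + (63188 - 222948)) = 274259/(-84336 - 159760) = 274259/(-244096) = 274259*(-1/244096) = -274259/244096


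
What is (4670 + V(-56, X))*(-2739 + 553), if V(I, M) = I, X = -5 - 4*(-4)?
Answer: -10086204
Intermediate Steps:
X = 11 (X = -5 + 16 = 11)
(4670 + V(-56, X))*(-2739 + 553) = (4670 - 56)*(-2739 + 553) = 4614*(-2186) = -10086204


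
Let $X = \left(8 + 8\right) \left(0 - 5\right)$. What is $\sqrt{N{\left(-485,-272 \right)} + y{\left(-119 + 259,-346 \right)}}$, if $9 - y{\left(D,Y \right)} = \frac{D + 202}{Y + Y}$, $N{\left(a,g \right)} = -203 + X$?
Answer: $\frac{i \sqrt{32743018}}{346} \approx 16.538 i$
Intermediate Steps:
$X = -80$ ($X = 16 \left(-5\right) = -80$)
$N{\left(a,g \right)} = -283$ ($N{\left(a,g \right)} = -203 - 80 = -283$)
$y{\left(D,Y \right)} = 9 - \frac{202 + D}{2 Y}$ ($y{\left(D,Y \right)} = 9 - \frac{D + 202}{Y + Y} = 9 - \frac{202 + D}{2 Y}$)
$\sqrt{N{\left(-485,-272 \right)} + y{\left(-119 + 259,-346 \right)}} = \sqrt{-283 + \frac{-202 - \left(-119 + 259\right) + 18 \left(-346\right)}{2 \left(-346\right)}} = \sqrt{-283 + \frac{1}{2} \left(- \frac{1}{346}\right) \left(-202 - 140 - 6228\right)} = \sqrt{-283 + \frac{1}{2} \left(- \frac{1}{346}\right) \left(-6570\right)} = \sqrt{-283 + \frac{3285}{346}} = \sqrt{- \frac{94633}{346}} = \frac{i \sqrt{32743018}}{346}$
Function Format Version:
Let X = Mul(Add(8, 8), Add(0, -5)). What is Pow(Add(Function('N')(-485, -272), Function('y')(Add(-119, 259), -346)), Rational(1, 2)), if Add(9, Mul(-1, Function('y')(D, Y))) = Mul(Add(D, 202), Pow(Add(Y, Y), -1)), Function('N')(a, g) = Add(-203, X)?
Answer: Mul(Rational(1, 346), I, Pow(32743018, Rational(1, 2))) ≈ Mul(16.538, I)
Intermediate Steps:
X = -80 (X = Mul(16, -5) = -80)
Function('N')(a, g) = -283 (Function('N')(a, g) = Add(-203, -80) = -283)
Function('y')(D, Y) = Add(9, Mul(Rational(-1, 2), Pow(Y, -1), Add(202, D))) (Function('y')(D, Y) = Add(9, Mul(-1, Mul(Add(D, 202), Pow(Add(Y, Y), -1)))) = Add(9, Mul(-1, Mul(Add(202, D), Pow(Mul(2, Y), -1)))) = Add(9, Mul(-1, Mul(Add(202, D), Mul(Rational(1, 2), Pow(Y, -1))))) = Add(9, Mul(-1, Mul(Rational(1, 2), Pow(Y, -1), Add(202, D)))) = Add(9, Mul(Rational(-1, 2), Pow(Y, -1), Add(202, D))))
Pow(Add(Function('N')(-485, -272), Function('y')(Add(-119, 259), -346)), Rational(1, 2)) = Pow(Add(-283, Mul(Rational(1, 2), Pow(-346, -1), Add(-202, Mul(-1, Add(-119, 259)), Mul(18, -346)))), Rational(1, 2)) = Pow(Add(-283, Mul(Rational(1, 2), Rational(-1, 346), Add(-202, Mul(-1, 140), -6228))), Rational(1, 2)) = Pow(Add(-283, Mul(Rational(1, 2), Rational(-1, 346), Add(-202, -140, -6228))), Rational(1, 2)) = Pow(Add(-283, Mul(Rational(1, 2), Rational(-1, 346), -6570)), Rational(1, 2)) = Pow(Add(-283, Rational(3285, 346)), Rational(1, 2)) = Pow(Rational(-94633, 346), Rational(1, 2)) = Mul(Rational(1, 346), I, Pow(32743018, Rational(1, 2)))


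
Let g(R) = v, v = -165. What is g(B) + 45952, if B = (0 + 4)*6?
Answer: 45787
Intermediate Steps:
B = 24 (B = 4*6 = 24)
g(R) = -165
g(B) + 45952 = -165 + 45952 = 45787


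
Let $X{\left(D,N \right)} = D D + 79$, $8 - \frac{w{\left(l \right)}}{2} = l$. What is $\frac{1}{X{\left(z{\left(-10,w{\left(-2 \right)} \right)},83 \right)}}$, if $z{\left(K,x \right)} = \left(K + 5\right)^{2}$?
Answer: $\frac{1}{704} \approx 0.0014205$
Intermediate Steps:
$w{\left(l \right)} = 16 - 2 l$
$z{\left(K,x \right)} = \left(5 + K\right)^{2}$
$X{\left(D,N \right)} = 79 + D^{2}$ ($X{\left(D,N \right)} = D^{2} + 79 = 79 + D^{2}$)
$\frac{1}{X{\left(z{\left(-10,w{\left(-2 \right)} \right)},83 \right)}} = \frac{1}{79 + \left(\left(5 - 10\right)^{2}\right)^{2}} = \frac{1}{79 + \left(\left(-5\right)^{2}\right)^{2}} = \frac{1}{79 + 25^{2}} = \frac{1}{79 + 625} = \frac{1}{704}$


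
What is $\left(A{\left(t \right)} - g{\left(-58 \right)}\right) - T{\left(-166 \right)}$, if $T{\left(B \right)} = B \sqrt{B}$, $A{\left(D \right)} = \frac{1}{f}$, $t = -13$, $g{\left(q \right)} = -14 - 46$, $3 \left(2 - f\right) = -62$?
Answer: $\frac{4083}{68} + 166 i \sqrt{166} \approx 60.044 + 2138.8 i$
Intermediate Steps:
$f = \frac{68}{3}$ ($f = 2 - - \frac{62}{3} = 2 + \frac{62}{3} = \frac{68}{3} \approx 22.667$)
$g{\left(q \right)} = -60$
$A{\left(D \right)} = \frac{3}{68}$ ($A{\left(D \right)} = \frac{1}{\frac{68}{3}} = \frac{3}{68}$)
$T{\left(B \right)} = B^{\frac{3}{2}}$
$\left(A{\left(t \right)} - g{\left(-58 \right)}\right) - T{\left(-166 \right)} = \left(\frac{3}{68} - -60\right) - \left(-166\right)^{\frac{3}{2}} = \left(\frac{3}{68} + 60\right) - - 166 i \sqrt{166} = \frac{4083}{68} + 166 i \sqrt{166}$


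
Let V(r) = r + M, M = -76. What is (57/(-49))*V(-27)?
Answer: 5871/49 ≈ 119.82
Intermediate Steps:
V(r) = -76 + r (V(r) = r - 76 = -76 + r)
(57/(-49))*V(-27) = (57/(-49))*(-76 - 27) = (57*(-1/49))*(-103) = -57/49*(-103) = 5871/49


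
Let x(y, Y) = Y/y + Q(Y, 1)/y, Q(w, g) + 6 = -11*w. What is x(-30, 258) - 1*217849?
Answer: -1088814/5 ≈ -2.1776e+5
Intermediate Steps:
Q(w, g) = -6 - 11*w
x(y, Y) = Y/y + (-6 - 11*Y)/y
x(-30, 258) - 1*217849 = 2*(-3 - 5*258)/(-30) - 1*217849 = 2*(-1/30)*(-3 - 1290) - 217849 = 2*(-1/30)*(-1293) - 217849 = 431/5 - 217849 = -1088814/5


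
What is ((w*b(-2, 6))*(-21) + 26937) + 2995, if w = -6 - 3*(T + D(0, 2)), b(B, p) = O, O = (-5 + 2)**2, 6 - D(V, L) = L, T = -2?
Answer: 32200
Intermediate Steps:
D(V, L) = 6 - L
O = 9 (O = (-3)**2 = 9)
b(B, p) = 9
w = -12 (w = -6 - 3*(-2 + (6 - 1*2)) = -6 - 3*(-2 + (6 - 2)) = -6 - 3*(-2 + 4) = -6 - 3*2 = -6 - 1*6 = -6 - 6 = -12)
((w*b(-2, 6))*(-21) + 26937) + 2995 = (-12*9*(-21) + 26937) + 2995 = (-108*(-21) + 26937) + 2995 = (2268 + 26937) + 2995 = 29205 + 2995 = 32200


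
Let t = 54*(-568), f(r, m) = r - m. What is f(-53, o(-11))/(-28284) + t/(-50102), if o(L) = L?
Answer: 72469261/118090414 ≈ 0.61368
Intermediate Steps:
t = -30672
f(-53, o(-11))/(-28284) + t/(-50102) = (-53 - 1*(-11))/(-28284) - 30672/(-50102) = (-53 + 11)*(-1/28284) - 30672*(-1/50102) = -42*(-1/28284) + 15336/25051 = 7/4714 + 15336/25051 = 72469261/118090414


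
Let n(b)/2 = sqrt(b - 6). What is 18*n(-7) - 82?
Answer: -82 + 36*I*sqrt(13) ≈ -82.0 + 129.8*I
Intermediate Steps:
n(b) = 2*sqrt(-6 + b) (n(b) = 2*sqrt(b - 6) = 2*sqrt(-6 + b))
18*n(-7) - 82 = 18*(2*sqrt(-6 - 7)) - 82 = 18*(2*sqrt(-13)) - 82 = 18*(2*(I*sqrt(13))) - 82 = 18*(2*I*sqrt(13)) - 82 = 36*I*sqrt(13) - 82 = -82 + 36*I*sqrt(13)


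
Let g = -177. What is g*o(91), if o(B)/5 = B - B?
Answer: 0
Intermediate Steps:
o(B) = 0 (o(B) = 5*(B - B) = 5*0 = 0)
g*o(91) = -177*0 = 0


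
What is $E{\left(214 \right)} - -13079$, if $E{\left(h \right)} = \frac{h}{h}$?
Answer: $13080$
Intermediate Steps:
$E{\left(h \right)} = 1$
$E{\left(214 \right)} - -13079 = 1 - -13079 = 1 + 13079 = 13080$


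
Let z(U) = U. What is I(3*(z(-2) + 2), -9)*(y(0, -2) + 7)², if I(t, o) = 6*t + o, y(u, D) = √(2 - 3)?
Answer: -432 - 126*I ≈ -432.0 - 126.0*I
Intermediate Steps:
y(u, D) = I (y(u, D) = √(-1) = I)
I(t, o) = o + 6*t
I(3*(z(-2) + 2), -9)*(y(0, -2) + 7)² = (-9 + 6*(3*(-2 + 2)))*(I + 7)² = (-9 + 6*(3*0))*(7 + I)² = (-9 + 6*0)*(7 + I)² = (-9 + 0)*(7 + I)² = -9*(7 + I)²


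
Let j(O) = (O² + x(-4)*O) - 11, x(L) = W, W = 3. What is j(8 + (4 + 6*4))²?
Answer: 1940449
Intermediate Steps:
x(L) = 3
j(O) = -11 + O² + 3*O (j(O) = (O² + 3*O) - 11 = -11 + O² + 3*O)
j(8 + (4 + 6*4))² = (-11 + (8 + (4 + 6*4))² + 3*(8 + (4 + 6*4)))² = (-11 + (8 + (4 + 24))² + 3*(8 + (4 + 24)))² = (-11 + (8 + 28)² + 3*(8 + 28))² = (-11 + 36² + 3*36)² = (-11 + 1296 + 108)² = 1393² = 1940449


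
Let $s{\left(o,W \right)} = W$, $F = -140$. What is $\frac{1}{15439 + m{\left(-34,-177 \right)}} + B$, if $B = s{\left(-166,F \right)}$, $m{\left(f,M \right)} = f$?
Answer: $- \frac{2156699}{15405} \approx -140.0$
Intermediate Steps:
$B = -140$
$\frac{1}{15439 + m{\left(-34,-177 \right)}} + B = \frac{1}{15439 - 34} - 140 = \frac{1}{15405} - 140 = - \frac{2156699}{15405}$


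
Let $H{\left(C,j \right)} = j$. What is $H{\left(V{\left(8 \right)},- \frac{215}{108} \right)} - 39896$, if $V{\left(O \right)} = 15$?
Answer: $- \frac{4308983}{108} \approx -39898.0$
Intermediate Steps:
$H{\left(V{\left(8 \right)},- \frac{215}{108} \right)} - 39896 = - \frac{215}{108} - 39896 = - \frac{4308983}{108}$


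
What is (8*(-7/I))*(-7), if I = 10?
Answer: 196/5 ≈ 39.200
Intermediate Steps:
(8*(-7/I))*(-7) = (8*(-7/10))*(-7) = -28/5*(-7) = 196/5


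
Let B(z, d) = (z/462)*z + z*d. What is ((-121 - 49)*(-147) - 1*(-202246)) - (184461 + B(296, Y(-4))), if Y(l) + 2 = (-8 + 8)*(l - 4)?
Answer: 9973969/231 ≈ 43177.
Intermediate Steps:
Y(l) = -2 (Y(l) = -2 + (-8 + 8)*(l - 4) = -2 + 0*(-4 + l) = -2 + 0 = -2)
B(z, d) = z²/462 + d*z (B(z, d) = (z*(1/462))*z + d*z = (z/462)*z + d*z = z²/462 + d*z)
((-121 - 49)*(-147) - 1*(-202246)) - (184461 + B(296, Y(-4))) = ((-121 - 49)*(-147) - 1*(-202246)) - (184461 + (1/462)*296*(296 + 462*(-2))) = (-170*(-147) + 202246) - (184461 + (1/462)*296*(296 - 924)) = (24990 + 202246) - (184461 + (1/462)*296*(-628)) = 227236 - (184461 - 92944/231) = 227236 - 1*42517547/231 = 227236 - 42517547/231 = 9973969/231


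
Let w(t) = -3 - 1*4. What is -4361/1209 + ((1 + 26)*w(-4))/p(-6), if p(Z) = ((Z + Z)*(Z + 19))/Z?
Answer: -2023/186 ≈ -10.876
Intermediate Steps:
w(t) = -7 (w(t) = -3 - 4 = -7)
p(Z) = 38 + 2*Z (p(Z) = ((2*Z)*(19 + Z))/Z = (2*Z*(19 + Z))/Z = 38 + 2*Z)
-4361/1209 + ((1 + 26)*w(-4))/p(-6) = -4361/1209 + ((1 + 26)*(-7))/(38 + 2*(-6)) = -4361*1/1209 + (27*(-7))/(38 - 12) = -4361/1209 - 189/26 = -2023/186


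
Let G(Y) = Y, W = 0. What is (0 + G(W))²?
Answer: 0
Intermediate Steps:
(0 + G(W))² = (0 + 0)² = 0² = 0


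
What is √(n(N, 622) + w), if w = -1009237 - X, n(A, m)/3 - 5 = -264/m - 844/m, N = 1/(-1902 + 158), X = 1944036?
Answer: 10*I*√2856425839/311 ≈ 1718.5*I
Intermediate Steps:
N = -1/1744 (N = 1/(-1744) = -1/1744 ≈ -0.00057339)
n(A, m) = 15 - 3324/m (n(A, m) = 15 + 3*(-264/m - 844/m) = 15 + 3*(-1108/m) = 15 - 3324/m)
w = -2953273 (w = -1009237 - 1*1944036 = -1009237 - 1944036 = -2953273)
√(n(N, 622) + w) = √((15 - 3324/622) - 2953273) = √((15 - 3324*1/622) - 2953273) = √((15 - 1662/311) - 2953273) = √(3003/311 - 2953273) = √(-918464900/311) = 10*I*√2856425839/311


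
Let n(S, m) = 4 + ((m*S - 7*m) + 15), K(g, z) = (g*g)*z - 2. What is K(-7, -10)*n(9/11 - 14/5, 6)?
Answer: 944148/55 ≈ 17166.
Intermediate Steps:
K(g, z) = -2 + z*g² (K(g, z) = g²*z - 2 = z*g² - 2 = -2 + z*g²)
n(S, m) = 19 - 7*m + S*m (n(S, m) = 4 + ((S*m - 7*m) + 15) = 4 + ((-7*m + S*m) + 15) = 4 + (15 - 7*m + S*m) = 19 - 7*m + S*m)
K(-7, -10)*n(9/11 - 14/5, 6) = (-2 - 10*(-7)²)*(19 - 7*6 + (9/11 - 14/5)*6) = (-2 - 10*49)*(19 - 42 + (9*(1/11) - 14*⅕)*6) = (-2 - 490)*(19 - 42 + (9/11 - 14/5)*6) = -492*(19 - 42 - 109/55*6) = -492*(19 - 42 - 654/55) = -492*(-1919/55) = 944148/55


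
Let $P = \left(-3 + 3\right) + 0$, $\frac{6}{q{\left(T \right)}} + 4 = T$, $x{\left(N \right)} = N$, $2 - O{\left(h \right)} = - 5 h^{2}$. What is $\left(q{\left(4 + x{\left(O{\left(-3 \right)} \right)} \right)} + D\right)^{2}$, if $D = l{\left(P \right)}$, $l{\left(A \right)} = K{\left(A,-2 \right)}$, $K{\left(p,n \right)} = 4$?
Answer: $\frac{37636}{2209} \approx 17.038$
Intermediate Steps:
$O{\left(h \right)} = 2 + 5 h^{2}$ ($O{\left(h \right)} = 2 - - 5 h^{2} = 2 + 5 h^{2}$)
$q{\left(T \right)} = \frac{6}{-4 + T}$
$P = 0$ ($P = 0 + 0 = 0$)
$l{\left(A \right)} = 4$
$D = 4$
$\left(q{\left(4 + x{\left(O{\left(-3 \right)} \right)} \right)} + D\right)^{2} = \left(\frac{6}{-4 + \left(4 + \left(2 + 5 \left(-3\right)^{2}\right)\right)} + 4\right)^{2} = \left(\frac{6}{-4 + \left(4 + \left(2 + 5 \cdot 9\right)\right)} + 4\right)^{2} = \left(\frac{6}{-4 + \left(4 + \left(2 + 45\right)\right)} + 4\right)^{2} = \left(\frac{6}{-4 + \left(4 + 47\right)} + 4\right)^{2} = \left(\frac{6}{-4 + 51} + 4\right)^{2} = \left(\frac{6}{47} + 4\right)^{2} = \left(\frac{194}{47}\right)^{2} = \frac{37636}{2209}$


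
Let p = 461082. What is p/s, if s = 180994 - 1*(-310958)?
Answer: 76847/81992 ≈ 0.93725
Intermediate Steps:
s = 491952 (s = 180994 + 310958 = 491952)
p/s = 461082/491952 = 461082*(1/491952) = 76847/81992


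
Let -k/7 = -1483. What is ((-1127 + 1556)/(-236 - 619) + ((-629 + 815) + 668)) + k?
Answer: 3201832/285 ≈ 11235.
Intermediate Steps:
k = 10381 (k = -7*(-1483) = 10381)
((-1127 + 1556)/(-236 - 619) + ((-629 + 815) + 668)) + k = ((-1127 + 1556)/(-236 - 619) + ((-629 + 815) + 668)) + 10381 = (429/(-855) + (186 + 668)) + 10381 = (429*(-1/855) + 854) + 10381 = (-143/285 + 854) + 10381 = 243247/285 + 10381 = 3201832/285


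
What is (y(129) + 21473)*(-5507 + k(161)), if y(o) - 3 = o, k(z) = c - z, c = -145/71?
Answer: -8697589665/71 ≈ -1.2250e+8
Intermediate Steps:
c = -145/71 (c = -145*1/71 = -145/71 ≈ -2.0423)
k(z) = -145/71 - z
y(o) = 3 + o
(y(129) + 21473)*(-5507 + k(161)) = ((3 + 129) + 21473)*(-5507 + (-145/71 - 1*161)) = (132 + 21473)*(-5507 + (-145/71 - 161)) = 21605*(-5507 - 11576/71) = 21605*(-402573/71) = -8697589665/71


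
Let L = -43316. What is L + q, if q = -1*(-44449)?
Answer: 1133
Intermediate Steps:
q = 44449
L + q = -43316 + 44449 = 1133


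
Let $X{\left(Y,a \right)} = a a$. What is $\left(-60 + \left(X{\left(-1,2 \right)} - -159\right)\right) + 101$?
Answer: $204$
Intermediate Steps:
$X{\left(Y,a \right)} = a^{2}$
$\left(-60 + \left(X{\left(-1,2 \right)} - -159\right)\right) + 101 = \left(-60 + \left(2^{2} - -159\right)\right) + 101 = \left(-60 + \left(4 + 159\right)\right) + 101 = \left(-60 + 163\right) + 101 = 103 + 101 = 204$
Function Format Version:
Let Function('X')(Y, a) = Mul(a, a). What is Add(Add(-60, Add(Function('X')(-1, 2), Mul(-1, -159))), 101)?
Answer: 204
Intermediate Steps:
Function('X')(Y, a) = Pow(a, 2)
Add(Add(-60, Add(Function('X')(-1, 2), Mul(-1, -159))), 101) = Add(Add(-60, Add(Pow(2, 2), Mul(-1, -159))), 101) = Add(Add(-60, Add(4, 159)), 101) = Add(Add(-60, 163), 101) = Add(103, 101) = 204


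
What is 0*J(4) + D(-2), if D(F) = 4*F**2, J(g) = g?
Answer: 16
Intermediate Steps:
0*J(4) + D(-2) = 0*4 + 4*(-2)**2 = 0 + 4*4 = 0 + 16 = 16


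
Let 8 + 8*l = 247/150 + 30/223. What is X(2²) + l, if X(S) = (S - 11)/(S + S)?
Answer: -442169/267600 ≈ -1.6524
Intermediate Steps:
l = -208019/267600 (l = -1 + (247/150 + 30/223)/8 = -1 + (⅛)*(59581/33450) = -1 + 59581/267600 = -208019/267600 ≈ -0.77735)
X(S) = (-11 + S)/(2*S) (X(S) = (-11 + S)/((2*S)) = (-11 + S)*(1/(2*S)) = (-11 + S)/(2*S))
X(2²) + l = (-11 + 2²)/(2*(2²)) - 208019/267600 = (½)*(-11 + 4)/4 - 208019/267600 = (½)*(¼)*(-7) - 208019/267600 = -7/8 - 208019/267600 = -442169/267600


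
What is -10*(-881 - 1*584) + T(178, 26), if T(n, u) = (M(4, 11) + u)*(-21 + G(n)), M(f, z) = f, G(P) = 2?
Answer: 14080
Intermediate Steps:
T(n, u) = -76 - 19*u (T(n, u) = (4 + u)*(-21 + 2) = (4 + u)*(-19) = -76 - 19*u)
-10*(-881 - 1*584) + T(178, 26) = -10*(-881 - 1*584) + (-76 - 19*26) = -10*(-881 - 584) + (-76 - 494) = -10*(-1465) - 570 = 14650 - 570 = 14080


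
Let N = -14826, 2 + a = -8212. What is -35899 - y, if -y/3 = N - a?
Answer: -55735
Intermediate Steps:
a = -8214 (a = -2 - 8212 = -8214)
y = 19836 (y = -3*(-14826 - 1*(-8214)) = -3*(-14826 + 8214) = -3*(-6612) = 19836)
-35899 - y = -35899 - 1*19836 = -35899 - 19836 = -55735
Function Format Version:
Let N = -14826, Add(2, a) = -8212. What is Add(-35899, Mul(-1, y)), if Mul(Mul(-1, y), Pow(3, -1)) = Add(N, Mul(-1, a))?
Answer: -55735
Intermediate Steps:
a = -8214 (a = Add(-2, -8212) = -8214)
y = 19836 (y = Mul(-3, Add(-14826, Mul(-1, -8214))) = Mul(-3, Add(-14826, 8214)) = Mul(-3, -6612) = 19836)
Add(-35899, Mul(-1, y)) = Add(-35899, Mul(-1, 19836)) = Add(-35899, -19836) = -55735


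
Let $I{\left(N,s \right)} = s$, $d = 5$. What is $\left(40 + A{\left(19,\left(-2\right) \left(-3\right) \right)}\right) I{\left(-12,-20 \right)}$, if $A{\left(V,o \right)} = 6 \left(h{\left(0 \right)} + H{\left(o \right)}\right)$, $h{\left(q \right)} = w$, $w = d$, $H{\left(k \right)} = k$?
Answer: $-2120$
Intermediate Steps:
$w = 5$
$h{\left(q \right)} = 5$
$A{\left(V,o \right)} = 30 + 6 o$ ($A{\left(V,o \right)} = 6 \left(5 + o\right) = 30 + 6 o$)
$\left(40 + A{\left(19,\left(-2\right) \left(-3\right) \right)}\right) I{\left(-12,-20 \right)} = \left(40 + \left(30 + 6 \left(\left(-2\right) \left(-3\right)\right)\right)\right) \left(-20\right) = \left(40 + \left(30 + 6 \cdot 6\right)\right) \left(-20\right) = \left(40 + \left(30 + 36\right)\right) \left(-20\right) = \left(40 + 66\right) \left(-20\right) = 106 \left(-20\right) = -2120$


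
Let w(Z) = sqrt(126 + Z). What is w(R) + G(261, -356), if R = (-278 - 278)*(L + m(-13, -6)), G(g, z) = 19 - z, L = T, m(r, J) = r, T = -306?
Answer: 375 + sqrt(177490) ≈ 796.30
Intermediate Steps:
L = -306
R = 177364 (R = (-278 - 278)*(-306 - 13) = -556*(-319) = 177364)
w(R) + G(261, -356) = sqrt(126 + 177364) + (19 - 1*(-356)) = sqrt(177490) + (19 + 356) = sqrt(177490) + 375 = 375 + sqrt(177490)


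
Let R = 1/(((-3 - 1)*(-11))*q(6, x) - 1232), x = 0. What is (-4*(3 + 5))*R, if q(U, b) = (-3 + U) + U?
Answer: 8/209 ≈ 0.038278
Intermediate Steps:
q(U, b) = -3 + 2*U
R = -1/836 (R = 1/(((-3 - 1)*(-11))*(-3 + 2*6) - 1232) = 1/((-4*(-11))*(-3 + 12) - 1232) = 1/(44*9 - 1232) = 1/(396 - 1232) = 1/(-836) = -1/836 ≈ -0.0011962)
(-4*(3 + 5))*R = -4*(3 + 5)*(-1/836) = -4*8*(-1/836) = -32*(-1/836) = 8/209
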